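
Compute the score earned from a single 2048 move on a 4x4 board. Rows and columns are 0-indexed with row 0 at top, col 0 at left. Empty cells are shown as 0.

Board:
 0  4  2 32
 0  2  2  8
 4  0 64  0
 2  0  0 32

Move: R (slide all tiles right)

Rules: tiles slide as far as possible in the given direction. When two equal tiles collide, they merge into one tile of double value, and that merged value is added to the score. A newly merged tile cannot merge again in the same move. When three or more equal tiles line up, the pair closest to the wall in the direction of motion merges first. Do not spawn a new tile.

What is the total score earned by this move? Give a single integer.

Slide right:
row 0: [0, 4, 2, 32] -> [0, 4, 2, 32]  score +0 (running 0)
row 1: [0, 2, 2, 8] -> [0, 0, 4, 8]  score +4 (running 4)
row 2: [4, 0, 64, 0] -> [0, 0, 4, 64]  score +0 (running 4)
row 3: [2, 0, 0, 32] -> [0, 0, 2, 32]  score +0 (running 4)
Board after move:
 0  4  2 32
 0  0  4  8
 0  0  4 64
 0  0  2 32

Answer: 4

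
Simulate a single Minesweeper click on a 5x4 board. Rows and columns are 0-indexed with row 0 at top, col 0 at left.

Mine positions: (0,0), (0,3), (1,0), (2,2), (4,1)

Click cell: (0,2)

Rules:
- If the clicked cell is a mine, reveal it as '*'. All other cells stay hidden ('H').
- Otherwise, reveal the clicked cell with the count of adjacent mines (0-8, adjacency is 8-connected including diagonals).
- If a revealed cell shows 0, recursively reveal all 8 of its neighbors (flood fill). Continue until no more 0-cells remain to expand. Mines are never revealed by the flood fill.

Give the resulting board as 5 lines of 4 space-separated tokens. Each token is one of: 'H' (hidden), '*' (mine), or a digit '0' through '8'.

H H 1 H
H H H H
H H H H
H H H H
H H H H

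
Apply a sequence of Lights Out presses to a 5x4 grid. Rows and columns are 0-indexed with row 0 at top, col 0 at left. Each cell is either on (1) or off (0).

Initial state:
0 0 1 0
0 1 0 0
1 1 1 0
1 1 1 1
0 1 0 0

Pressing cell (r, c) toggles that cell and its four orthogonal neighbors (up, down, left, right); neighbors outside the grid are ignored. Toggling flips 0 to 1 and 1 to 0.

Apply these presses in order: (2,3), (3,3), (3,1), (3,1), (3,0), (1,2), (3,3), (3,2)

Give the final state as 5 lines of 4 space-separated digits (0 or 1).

After press 1 at (2,3):
0 0 1 0
0 1 0 1
1 1 0 1
1 1 1 0
0 1 0 0

After press 2 at (3,3):
0 0 1 0
0 1 0 1
1 1 0 0
1 1 0 1
0 1 0 1

After press 3 at (3,1):
0 0 1 0
0 1 0 1
1 0 0 0
0 0 1 1
0 0 0 1

After press 4 at (3,1):
0 0 1 0
0 1 0 1
1 1 0 0
1 1 0 1
0 1 0 1

After press 5 at (3,0):
0 0 1 0
0 1 0 1
0 1 0 0
0 0 0 1
1 1 0 1

After press 6 at (1,2):
0 0 0 0
0 0 1 0
0 1 1 0
0 0 0 1
1 1 0 1

After press 7 at (3,3):
0 0 0 0
0 0 1 0
0 1 1 1
0 0 1 0
1 1 0 0

After press 8 at (3,2):
0 0 0 0
0 0 1 0
0 1 0 1
0 1 0 1
1 1 1 0

Answer: 0 0 0 0
0 0 1 0
0 1 0 1
0 1 0 1
1 1 1 0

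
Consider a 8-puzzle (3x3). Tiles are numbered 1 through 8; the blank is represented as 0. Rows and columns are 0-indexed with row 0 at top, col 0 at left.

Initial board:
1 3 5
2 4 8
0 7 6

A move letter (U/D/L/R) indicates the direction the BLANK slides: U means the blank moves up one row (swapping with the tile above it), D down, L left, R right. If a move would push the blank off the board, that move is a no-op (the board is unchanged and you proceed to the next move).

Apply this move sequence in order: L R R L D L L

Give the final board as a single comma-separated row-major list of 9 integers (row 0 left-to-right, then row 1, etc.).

Answer: 1, 3, 5, 2, 4, 8, 0, 7, 6

Derivation:
After move 1 (L):
1 3 5
2 4 8
0 7 6

After move 2 (R):
1 3 5
2 4 8
7 0 6

After move 3 (R):
1 3 5
2 4 8
7 6 0

After move 4 (L):
1 3 5
2 4 8
7 0 6

After move 5 (D):
1 3 5
2 4 8
7 0 6

After move 6 (L):
1 3 5
2 4 8
0 7 6

After move 7 (L):
1 3 5
2 4 8
0 7 6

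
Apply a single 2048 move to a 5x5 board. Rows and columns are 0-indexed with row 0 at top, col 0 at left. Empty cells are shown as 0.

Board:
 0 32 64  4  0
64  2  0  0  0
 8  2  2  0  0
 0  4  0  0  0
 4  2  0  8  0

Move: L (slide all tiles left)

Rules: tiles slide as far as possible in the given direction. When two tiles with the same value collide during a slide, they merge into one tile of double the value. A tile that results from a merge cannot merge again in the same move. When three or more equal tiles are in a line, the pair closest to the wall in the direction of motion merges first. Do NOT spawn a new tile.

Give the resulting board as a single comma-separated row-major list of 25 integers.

Slide left:
row 0: [0, 32, 64, 4, 0] -> [32, 64, 4, 0, 0]
row 1: [64, 2, 0, 0, 0] -> [64, 2, 0, 0, 0]
row 2: [8, 2, 2, 0, 0] -> [8, 4, 0, 0, 0]
row 3: [0, 4, 0, 0, 0] -> [4, 0, 0, 0, 0]
row 4: [4, 2, 0, 8, 0] -> [4, 2, 8, 0, 0]

Answer: 32, 64, 4, 0, 0, 64, 2, 0, 0, 0, 8, 4, 0, 0, 0, 4, 0, 0, 0, 0, 4, 2, 8, 0, 0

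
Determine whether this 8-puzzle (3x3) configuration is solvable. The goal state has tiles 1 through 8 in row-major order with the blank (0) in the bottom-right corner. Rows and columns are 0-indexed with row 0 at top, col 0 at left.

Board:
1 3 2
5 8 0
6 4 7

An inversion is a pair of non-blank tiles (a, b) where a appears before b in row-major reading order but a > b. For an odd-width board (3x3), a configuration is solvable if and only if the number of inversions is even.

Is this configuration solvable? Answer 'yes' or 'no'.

Inversions (pairs i<j in row-major order where tile[i] > tile[j] > 0): 6
6 is even, so the puzzle is solvable.

Answer: yes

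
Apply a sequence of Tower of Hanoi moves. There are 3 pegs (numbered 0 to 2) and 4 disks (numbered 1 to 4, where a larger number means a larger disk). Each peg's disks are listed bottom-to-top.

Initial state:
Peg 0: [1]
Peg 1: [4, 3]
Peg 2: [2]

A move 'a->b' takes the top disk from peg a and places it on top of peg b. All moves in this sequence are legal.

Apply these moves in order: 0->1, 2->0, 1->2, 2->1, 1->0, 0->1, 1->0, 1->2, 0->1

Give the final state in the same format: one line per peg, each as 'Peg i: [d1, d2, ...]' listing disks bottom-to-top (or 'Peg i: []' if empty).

After move 1 (0->1):
Peg 0: []
Peg 1: [4, 3, 1]
Peg 2: [2]

After move 2 (2->0):
Peg 0: [2]
Peg 1: [4, 3, 1]
Peg 2: []

After move 3 (1->2):
Peg 0: [2]
Peg 1: [4, 3]
Peg 2: [1]

After move 4 (2->1):
Peg 0: [2]
Peg 1: [4, 3, 1]
Peg 2: []

After move 5 (1->0):
Peg 0: [2, 1]
Peg 1: [4, 3]
Peg 2: []

After move 6 (0->1):
Peg 0: [2]
Peg 1: [4, 3, 1]
Peg 2: []

After move 7 (1->0):
Peg 0: [2, 1]
Peg 1: [4, 3]
Peg 2: []

After move 8 (1->2):
Peg 0: [2, 1]
Peg 1: [4]
Peg 2: [3]

After move 9 (0->1):
Peg 0: [2]
Peg 1: [4, 1]
Peg 2: [3]

Answer: Peg 0: [2]
Peg 1: [4, 1]
Peg 2: [3]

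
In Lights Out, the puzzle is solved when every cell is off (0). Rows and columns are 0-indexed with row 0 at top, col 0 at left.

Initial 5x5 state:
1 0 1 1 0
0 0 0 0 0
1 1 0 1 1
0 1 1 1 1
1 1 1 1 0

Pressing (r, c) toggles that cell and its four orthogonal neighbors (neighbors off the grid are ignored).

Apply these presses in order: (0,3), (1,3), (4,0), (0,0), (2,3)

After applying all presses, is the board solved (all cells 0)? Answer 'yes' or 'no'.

After press 1 at (0,3):
1 0 0 0 1
0 0 0 1 0
1 1 0 1 1
0 1 1 1 1
1 1 1 1 0

After press 2 at (1,3):
1 0 0 1 1
0 0 1 0 1
1 1 0 0 1
0 1 1 1 1
1 1 1 1 0

After press 3 at (4,0):
1 0 0 1 1
0 0 1 0 1
1 1 0 0 1
1 1 1 1 1
0 0 1 1 0

After press 4 at (0,0):
0 1 0 1 1
1 0 1 0 1
1 1 0 0 1
1 1 1 1 1
0 0 1 1 0

After press 5 at (2,3):
0 1 0 1 1
1 0 1 1 1
1 1 1 1 0
1 1 1 0 1
0 0 1 1 0

Lights still on: 17

Answer: no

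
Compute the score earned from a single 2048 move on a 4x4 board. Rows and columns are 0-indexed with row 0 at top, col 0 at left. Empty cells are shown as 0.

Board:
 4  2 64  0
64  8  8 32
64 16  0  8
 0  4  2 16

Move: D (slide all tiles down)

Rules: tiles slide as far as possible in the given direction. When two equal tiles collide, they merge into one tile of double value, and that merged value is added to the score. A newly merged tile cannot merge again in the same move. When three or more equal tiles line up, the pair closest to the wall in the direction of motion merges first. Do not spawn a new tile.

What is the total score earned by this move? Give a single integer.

Answer: 128

Derivation:
Slide down:
col 0: [4, 64, 64, 0] -> [0, 0, 4, 128]  score +128 (running 128)
col 1: [2, 8, 16, 4] -> [2, 8, 16, 4]  score +0 (running 128)
col 2: [64, 8, 0, 2] -> [0, 64, 8, 2]  score +0 (running 128)
col 3: [0, 32, 8, 16] -> [0, 32, 8, 16]  score +0 (running 128)
Board after move:
  0   2   0   0
  0   8  64  32
  4  16   8   8
128   4   2  16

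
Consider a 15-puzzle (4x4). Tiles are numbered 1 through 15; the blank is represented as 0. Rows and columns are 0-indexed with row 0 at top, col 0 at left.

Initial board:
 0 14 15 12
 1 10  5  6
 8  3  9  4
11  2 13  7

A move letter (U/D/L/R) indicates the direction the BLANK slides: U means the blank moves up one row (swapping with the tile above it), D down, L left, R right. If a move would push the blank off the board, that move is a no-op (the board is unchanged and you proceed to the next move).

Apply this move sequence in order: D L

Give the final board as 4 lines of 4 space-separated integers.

After move 1 (D):
 1 14 15 12
 0 10  5  6
 8  3  9  4
11  2 13  7

After move 2 (L):
 1 14 15 12
 0 10  5  6
 8  3  9  4
11  2 13  7

Answer:  1 14 15 12
 0 10  5  6
 8  3  9  4
11  2 13  7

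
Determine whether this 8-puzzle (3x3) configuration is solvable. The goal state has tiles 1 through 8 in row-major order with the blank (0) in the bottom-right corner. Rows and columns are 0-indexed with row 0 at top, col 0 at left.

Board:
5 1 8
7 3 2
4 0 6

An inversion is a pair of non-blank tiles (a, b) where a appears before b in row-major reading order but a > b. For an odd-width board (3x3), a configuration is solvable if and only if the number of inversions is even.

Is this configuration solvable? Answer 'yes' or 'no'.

Inversions (pairs i<j in row-major order where tile[i] > tile[j] > 0): 14
14 is even, so the puzzle is solvable.

Answer: yes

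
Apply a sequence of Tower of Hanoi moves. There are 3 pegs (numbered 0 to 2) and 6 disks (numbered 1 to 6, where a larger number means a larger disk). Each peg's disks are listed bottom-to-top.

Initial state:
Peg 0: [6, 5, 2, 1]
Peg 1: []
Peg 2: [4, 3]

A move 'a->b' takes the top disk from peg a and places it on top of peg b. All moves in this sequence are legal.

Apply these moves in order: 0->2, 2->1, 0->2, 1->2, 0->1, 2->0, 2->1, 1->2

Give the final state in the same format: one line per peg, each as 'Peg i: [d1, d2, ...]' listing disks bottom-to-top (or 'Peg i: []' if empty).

Answer: Peg 0: [6, 1]
Peg 1: [5]
Peg 2: [4, 3, 2]

Derivation:
After move 1 (0->2):
Peg 0: [6, 5, 2]
Peg 1: []
Peg 2: [4, 3, 1]

After move 2 (2->1):
Peg 0: [6, 5, 2]
Peg 1: [1]
Peg 2: [4, 3]

After move 3 (0->2):
Peg 0: [6, 5]
Peg 1: [1]
Peg 2: [4, 3, 2]

After move 4 (1->2):
Peg 0: [6, 5]
Peg 1: []
Peg 2: [4, 3, 2, 1]

After move 5 (0->1):
Peg 0: [6]
Peg 1: [5]
Peg 2: [4, 3, 2, 1]

After move 6 (2->0):
Peg 0: [6, 1]
Peg 1: [5]
Peg 2: [4, 3, 2]

After move 7 (2->1):
Peg 0: [6, 1]
Peg 1: [5, 2]
Peg 2: [4, 3]

After move 8 (1->2):
Peg 0: [6, 1]
Peg 1: [5]
Peg 2: [4, 3, 2]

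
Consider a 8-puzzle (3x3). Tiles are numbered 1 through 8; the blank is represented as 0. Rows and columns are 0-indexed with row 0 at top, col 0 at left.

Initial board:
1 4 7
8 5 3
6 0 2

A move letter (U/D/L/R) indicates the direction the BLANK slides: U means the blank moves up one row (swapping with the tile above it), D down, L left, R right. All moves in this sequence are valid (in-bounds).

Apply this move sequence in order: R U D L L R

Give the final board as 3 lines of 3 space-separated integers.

After move 1 (R):
1 4 7
8 5 3
6 2 0

After move 2 (U):
1 4 7
8 5 0
6 2 3

After move 3 (D):
1 4 7
8 5 3
6 2 0

After move 4 (L):
1 4 7
8 5 3
6 0 2

After move 5 (L):
1 4 7
8 5 3
0 6 2

After move 6 (R):
1 4 7
8 5 3
6 0 2

Answer: 1 4 7
8 5 3
6 0 2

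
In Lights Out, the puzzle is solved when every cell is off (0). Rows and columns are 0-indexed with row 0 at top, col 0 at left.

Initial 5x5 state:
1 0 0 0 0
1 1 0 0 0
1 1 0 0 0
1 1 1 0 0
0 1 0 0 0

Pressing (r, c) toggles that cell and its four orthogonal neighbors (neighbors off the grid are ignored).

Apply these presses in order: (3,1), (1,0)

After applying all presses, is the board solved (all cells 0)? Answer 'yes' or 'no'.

Answer: yes

Derivation:
After press 1 at (3,1):
1 0 0 0 0
1 1 0 0 0
1 0 0 0 0
0 0 0 0 0
0 0 0 0 0

After press 2 at (1,0):
0 0 0 0 0
0 0 0 0 0
0 0 0 0 0
0 0 0 0 0
0 0 0 0 0

Lights still on: 0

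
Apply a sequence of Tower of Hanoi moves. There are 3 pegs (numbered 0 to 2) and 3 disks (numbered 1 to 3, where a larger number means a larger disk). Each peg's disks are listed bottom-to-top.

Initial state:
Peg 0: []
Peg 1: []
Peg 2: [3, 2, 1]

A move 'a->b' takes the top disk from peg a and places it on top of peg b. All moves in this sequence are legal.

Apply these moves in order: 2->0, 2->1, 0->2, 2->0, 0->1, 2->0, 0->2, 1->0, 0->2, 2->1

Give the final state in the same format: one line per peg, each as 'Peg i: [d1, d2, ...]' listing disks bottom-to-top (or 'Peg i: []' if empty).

Answer: Peg 0: []
Peg 1: [2, 1]
Peg 2: [3]

Derivation:
After move 1 (2->0):
Peg 0: [1]
Peg 1: []
Peg 2: [3, 2]

After move 2 (2->1):
Peg 0: [1]
Peg 1: [2]
Peg 2: [3]

After move 3 (0->2):
Peg 0: []
Peg 1: [2]
Peg 2: [3, 1]

After move 4 (2->0):
Peg 0: [1]
Peg 1: [2]
Peg 2: [3]

After move 5 (0->1):
Peg 0: []
Peg 1: [2, 1]
Peg 2: [3]

After move 6 (2->0):
Peg 0: [3]
Peg 1: [2, 1]
Peg 2: []

After move 7 (0->2):
Peg 0: []
Peg 1: [2, 1]
Peg 2: [3]

After move 8 (1->0):
Peg 0: [1]
Peg 1: [2]
Peg 2: [3]

After move 9 (0->2):
Peg 0: []
Peg 1: [2]
Peg 2: [3, 1]

After move 10 (2->1):
Peg 0: []
Peg 1: [2, 1]
Peg 2: [3]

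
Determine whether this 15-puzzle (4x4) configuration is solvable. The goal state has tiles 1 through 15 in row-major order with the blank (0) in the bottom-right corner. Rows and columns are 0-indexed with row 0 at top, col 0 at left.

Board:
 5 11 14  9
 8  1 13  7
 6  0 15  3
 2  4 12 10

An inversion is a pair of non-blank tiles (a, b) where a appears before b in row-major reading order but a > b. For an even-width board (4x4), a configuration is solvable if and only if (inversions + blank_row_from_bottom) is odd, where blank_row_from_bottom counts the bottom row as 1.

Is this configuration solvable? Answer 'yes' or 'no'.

Inversions: 58
Blank is in row 2 (0-indexed from top), which is row 2 counting from the bottom (bottom = 1).
58 + 2 = 60, which is even, so the puzzle is not solvable.

Answer: no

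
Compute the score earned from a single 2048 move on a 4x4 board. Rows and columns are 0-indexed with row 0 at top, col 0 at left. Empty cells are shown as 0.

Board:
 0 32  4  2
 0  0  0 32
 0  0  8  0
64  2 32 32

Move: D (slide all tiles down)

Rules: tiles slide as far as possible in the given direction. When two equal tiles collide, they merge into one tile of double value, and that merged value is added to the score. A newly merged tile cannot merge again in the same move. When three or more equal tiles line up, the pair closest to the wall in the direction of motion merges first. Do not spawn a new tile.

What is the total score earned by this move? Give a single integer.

Slide down:
col 0: [0, 0, 0, 64] -> [0, 0, 0, 64]  score +0 (running 0)
col 1: [32, 0, 0, 2] -> [0, 0, 32, 2]  score +0 (running 0)
col 2: [4, 0, 8, 32] -> [0, 4, 8, 32]  score +0 (running 0)
col 3: [2, 32, 0, 32] -> [0, 0, 2, 64]  score +64 (running 64)
Board after move:
 0  0  0  0
 0  0  4  0
 0 32  8  2
64  2 32 64

Answer: 64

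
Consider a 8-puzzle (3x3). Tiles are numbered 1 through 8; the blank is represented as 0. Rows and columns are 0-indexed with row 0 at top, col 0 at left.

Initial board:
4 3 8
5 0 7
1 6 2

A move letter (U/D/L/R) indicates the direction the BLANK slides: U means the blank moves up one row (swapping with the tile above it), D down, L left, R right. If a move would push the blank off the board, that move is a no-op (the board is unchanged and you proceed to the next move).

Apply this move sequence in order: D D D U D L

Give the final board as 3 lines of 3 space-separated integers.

After move 1 (D):
4 3 8
5 6 7
1 0 2

After move 2 (D):
4 3 8
5 6 7
1 0 2

After move 3 (D):
4 3 8
5 6 7
1 0 2

After move 4 (U):
4 3 8
5 0 7
1 6 2

After move 5 (D):
4 3 8
5 6 7
1 0 2

After move 6 (L):
4 3 8
5 6 7
0 1 2

Answer: 4 3 8
5 6 7
0 1 2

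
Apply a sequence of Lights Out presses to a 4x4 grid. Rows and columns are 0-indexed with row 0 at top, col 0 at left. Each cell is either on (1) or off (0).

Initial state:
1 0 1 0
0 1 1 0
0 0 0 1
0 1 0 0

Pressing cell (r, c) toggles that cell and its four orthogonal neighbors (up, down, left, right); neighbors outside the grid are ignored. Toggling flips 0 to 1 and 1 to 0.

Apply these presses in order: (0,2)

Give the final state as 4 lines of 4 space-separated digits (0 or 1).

Answer: 1 1 0 1
0 1 0 0
0 0 0 1
0 1 0 0

Derivation:
After press 1 at (0,2):
1 1 0 1
0 1 0 0
0 0 0 1
0 1 0 0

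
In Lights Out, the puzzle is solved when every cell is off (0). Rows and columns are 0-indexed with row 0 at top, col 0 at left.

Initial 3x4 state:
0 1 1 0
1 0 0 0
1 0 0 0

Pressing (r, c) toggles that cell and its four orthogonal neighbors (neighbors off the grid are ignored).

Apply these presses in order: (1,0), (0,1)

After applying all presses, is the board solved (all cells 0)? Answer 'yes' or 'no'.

After press 1 at (1,0):
1 1 1 0
0 1 0 0
0 0 0 0

After press 2 at (0,1):
0 0 0 0
0 0 0 0
0 0 0 0

Lights still on: 0

Answer: yes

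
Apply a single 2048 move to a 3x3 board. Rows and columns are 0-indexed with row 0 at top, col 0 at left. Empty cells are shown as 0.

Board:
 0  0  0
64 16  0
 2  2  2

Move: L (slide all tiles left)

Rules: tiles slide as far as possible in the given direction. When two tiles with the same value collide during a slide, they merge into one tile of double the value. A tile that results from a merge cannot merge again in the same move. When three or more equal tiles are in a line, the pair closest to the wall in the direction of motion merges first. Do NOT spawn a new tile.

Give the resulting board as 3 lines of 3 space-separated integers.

Slide left:
row 0: [0, 0, 0] -> [0, 0, 0]
row 1: [64, 16, 0] -> [64, 16, 0]
row 2: [2, 2, 2] -> [4, 2, 0]

Answer:  0  0  0
64 16  0
 4  2  0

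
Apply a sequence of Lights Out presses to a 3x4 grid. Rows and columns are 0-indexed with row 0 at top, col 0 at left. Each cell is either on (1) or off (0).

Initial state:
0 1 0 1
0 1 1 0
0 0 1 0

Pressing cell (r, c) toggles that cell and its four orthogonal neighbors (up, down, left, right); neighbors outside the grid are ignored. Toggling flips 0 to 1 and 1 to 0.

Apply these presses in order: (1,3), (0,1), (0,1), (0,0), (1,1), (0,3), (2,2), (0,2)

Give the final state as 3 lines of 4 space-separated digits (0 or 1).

Answer: 1 0 0 0
0 0 1 0
0 0 0 0

Derivation:
After press 1 at (1,3):
0 1 0 0
0 1 0 1
0 0 1 1

After press 2 at (0,1):
1 0 1 0
0 0 0 1
0 0 1 1

After press 3 at (0,1):
0 1 0 0
0 1 0 1
0 0 1 1

After press 4 at (0,0):
1 0 0 0
1 1 0 1
0 0 1 1

After press 5 at (1,1):
1 1 0 0
0 0 1 1
0 1 1 1

After press 6 at (0,3):
1 1 1 1
0 0 1 0
0 1 1 1

After press 7 at (2,2):
1 1 1 1
0 0 0 0
0 0 0 0

After press 8 at (0,2):
1 0 0 0
0 0 1 0
0 0 0 0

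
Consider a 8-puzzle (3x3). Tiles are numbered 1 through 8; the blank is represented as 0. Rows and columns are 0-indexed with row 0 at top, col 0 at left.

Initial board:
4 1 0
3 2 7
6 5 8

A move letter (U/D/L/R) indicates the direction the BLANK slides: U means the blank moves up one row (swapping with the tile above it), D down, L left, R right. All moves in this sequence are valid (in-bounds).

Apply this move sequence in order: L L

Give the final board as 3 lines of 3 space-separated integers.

After move 1 (L):
4 0 1
3 2 7
6 5 8

After move 2 (L):
0 4 1
3 2 7
6 5 8

Answer: 0 4 1
3 2 7
6 5 8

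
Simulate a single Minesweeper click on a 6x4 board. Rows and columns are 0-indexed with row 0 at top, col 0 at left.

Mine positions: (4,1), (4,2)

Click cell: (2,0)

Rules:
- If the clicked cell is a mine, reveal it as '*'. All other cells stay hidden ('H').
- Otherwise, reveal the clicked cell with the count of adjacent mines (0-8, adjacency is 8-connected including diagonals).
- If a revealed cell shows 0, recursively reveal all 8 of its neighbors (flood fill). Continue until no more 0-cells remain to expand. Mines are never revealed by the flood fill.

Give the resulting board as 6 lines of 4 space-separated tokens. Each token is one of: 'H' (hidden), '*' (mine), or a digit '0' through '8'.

0 0 0 0
0 0 0 0
0 0 0 0
1 2 2 1
H H H H
H H H H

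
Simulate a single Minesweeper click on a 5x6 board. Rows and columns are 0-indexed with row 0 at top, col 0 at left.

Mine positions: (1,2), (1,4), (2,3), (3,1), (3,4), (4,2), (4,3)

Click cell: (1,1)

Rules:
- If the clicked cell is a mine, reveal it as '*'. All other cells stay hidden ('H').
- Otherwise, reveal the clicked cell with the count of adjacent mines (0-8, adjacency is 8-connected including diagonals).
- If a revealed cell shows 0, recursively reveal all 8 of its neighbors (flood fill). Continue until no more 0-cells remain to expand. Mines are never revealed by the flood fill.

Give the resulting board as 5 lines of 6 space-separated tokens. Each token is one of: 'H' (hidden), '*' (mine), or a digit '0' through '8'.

H H H H H H
H 1 H H H H
H H H H H H
H H H H H H
H H H H H H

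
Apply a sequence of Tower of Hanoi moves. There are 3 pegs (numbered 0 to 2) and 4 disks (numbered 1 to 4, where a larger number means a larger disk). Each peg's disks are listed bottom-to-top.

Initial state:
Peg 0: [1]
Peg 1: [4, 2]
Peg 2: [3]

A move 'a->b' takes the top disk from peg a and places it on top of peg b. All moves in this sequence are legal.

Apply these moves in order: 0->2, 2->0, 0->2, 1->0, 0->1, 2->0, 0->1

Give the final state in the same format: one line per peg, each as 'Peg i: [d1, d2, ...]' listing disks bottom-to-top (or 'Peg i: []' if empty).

Answer: Peg 0: []
Peg 1: [4, 2, 1]
Peg 2: [3]

Derivation:
After move 1 (0->2):
Peg 0: []
Peg 1: [4, 2]
Peg 2: [3, 1]

After move 2 (2->0):
Peg 0: [1]
Peg 1: [4, 2]
Peg 2: [3]

After move 3 (0->2):
Peg 0: []
Peg 1: [4, 2]
Peg 2: [3, 1]

After move 4 (1->0):
Peg 0: [2]
Peg 1: [4]
Peg 2: [3, 1]

After move 5 (0->1):
Peg 0: []
Peg 1: [4, 2]
Peg 2: [3, 1]

After move 6 (2->0):
Peg 0: [1]
Peg 1: [4, 2]
Peg 2: [3]

After move 7 (0->1):
Peg 0: []
Peg 1: [4, 2, 1]
Peg 2: [3]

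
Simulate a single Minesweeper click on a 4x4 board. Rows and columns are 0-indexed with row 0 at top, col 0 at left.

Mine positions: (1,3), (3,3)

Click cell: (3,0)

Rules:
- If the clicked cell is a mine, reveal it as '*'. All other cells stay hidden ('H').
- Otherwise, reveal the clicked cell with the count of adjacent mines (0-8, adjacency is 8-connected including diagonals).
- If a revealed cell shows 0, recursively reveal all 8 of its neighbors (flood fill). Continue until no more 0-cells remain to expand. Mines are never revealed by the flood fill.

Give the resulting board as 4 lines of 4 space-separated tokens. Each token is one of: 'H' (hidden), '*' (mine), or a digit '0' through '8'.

0 0 1 H
0 0 1 H
0 0 2 H
0 0 1 H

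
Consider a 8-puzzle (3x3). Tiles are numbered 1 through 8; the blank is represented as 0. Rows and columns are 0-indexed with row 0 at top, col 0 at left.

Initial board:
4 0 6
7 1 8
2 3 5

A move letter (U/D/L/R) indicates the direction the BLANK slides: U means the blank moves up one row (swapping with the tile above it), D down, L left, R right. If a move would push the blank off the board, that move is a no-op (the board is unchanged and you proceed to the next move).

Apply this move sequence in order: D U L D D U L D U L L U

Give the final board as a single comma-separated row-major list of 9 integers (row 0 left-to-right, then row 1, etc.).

Answer: 0, 4, 6, 7, 1, 8, 2, 3, 5

Derivation:
After move 1 (D):
4 1 6
7 0 8
2 3 5

After move 2 (U):
4 0 6
7 1 8
2 3 5

After move 3 (L):
0 4 6
7 1 8
2 3 5

After move 4 (D):
7 4 6
0 1 8
2 3 5

After move 5 (D):
7 4 6
2 1 8
0 3 5

After move 6 (U):
7 4 6
0 1 8
2 3 5

After move 7 (L):
7 4 6
0 1 8
2 3 5

After move 8 (D):
7 4 6
2 1 8
0 3 5

After move 9 (U):
7 4 6
0 1 8
2 3 5

After move 10 (L):
7 4 6
0 1 8
2 3 5

After move 11 (L):
7 4 6
0 1 8
2 3 5

After move 12 (U):
0 4 6
7 1 8
2 3 5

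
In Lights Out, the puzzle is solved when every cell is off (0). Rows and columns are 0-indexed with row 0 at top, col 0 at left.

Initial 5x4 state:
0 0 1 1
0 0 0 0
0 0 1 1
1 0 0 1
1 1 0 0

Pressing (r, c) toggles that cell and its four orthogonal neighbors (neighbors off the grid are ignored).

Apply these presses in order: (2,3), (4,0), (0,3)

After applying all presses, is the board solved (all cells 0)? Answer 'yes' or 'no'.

Answer: yes

Derivation:
After press 1 at (2,3):
0 0 1 1
0 0 0 1
0 0 0 0
1 0 0 0
1 1 0 0

After press 2 at (4,0):
0 0 1 1
0 0 0 1
0 0 0 0
0 0 0 0
0 0 0 0

After press 3 at (0,3):
0 0 0 0
0 0 0 0
0 0 0 0
0 0 0 0
0 0 0 0

Lights still on: 0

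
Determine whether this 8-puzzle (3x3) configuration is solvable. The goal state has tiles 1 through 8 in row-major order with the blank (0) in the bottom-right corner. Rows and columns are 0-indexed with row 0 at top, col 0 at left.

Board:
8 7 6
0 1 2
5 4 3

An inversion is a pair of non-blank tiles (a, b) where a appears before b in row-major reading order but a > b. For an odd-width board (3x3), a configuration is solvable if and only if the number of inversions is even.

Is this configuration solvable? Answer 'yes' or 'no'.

Answer: no

Derivation:
Inversions (pairs i<j in row-major order where tile[i] > tile[j] > 0): 21
21 is odd, so the puzzle is not solvable.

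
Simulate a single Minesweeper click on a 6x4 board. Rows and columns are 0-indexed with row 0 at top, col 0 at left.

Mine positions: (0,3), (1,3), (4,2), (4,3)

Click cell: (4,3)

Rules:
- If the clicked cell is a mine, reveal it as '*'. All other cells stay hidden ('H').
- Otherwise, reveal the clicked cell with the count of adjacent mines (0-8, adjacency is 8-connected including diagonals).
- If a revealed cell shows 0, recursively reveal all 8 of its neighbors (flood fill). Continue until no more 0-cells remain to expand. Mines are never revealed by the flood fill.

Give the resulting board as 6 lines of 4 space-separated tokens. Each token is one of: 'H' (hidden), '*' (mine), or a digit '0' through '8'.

H H H H
H H H H
H H H H
H H H H
H H H *
H H H H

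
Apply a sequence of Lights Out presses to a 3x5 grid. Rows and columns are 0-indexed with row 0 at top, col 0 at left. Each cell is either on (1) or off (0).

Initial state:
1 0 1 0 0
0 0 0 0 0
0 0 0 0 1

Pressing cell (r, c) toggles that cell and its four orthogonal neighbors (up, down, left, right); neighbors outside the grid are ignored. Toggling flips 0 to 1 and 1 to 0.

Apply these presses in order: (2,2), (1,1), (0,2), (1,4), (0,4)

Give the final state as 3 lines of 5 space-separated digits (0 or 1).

After press 1 at (2,2):
1 0 1 0 0
0 0 1 0 0
0 1 1 1 1

After press 2 at (1,1):
1 1 1 0 0
1 1 0 0 0
0 0 1 1 1

After press 3 at (0,2):
1 0 0 1 0
1 1 1 0 0
0 0 1 1 1

After press 4 at (1,4):
1 0 0 1 1
1 1 1 1 1
0 0 1 1 0

After press 5 at (0,4):
1 0 0 0 0
1 1 1 1 0
0 0 1 1 0

Answer: 1 0 0 0 0
1 1 1 1 0
0 0 1 1 0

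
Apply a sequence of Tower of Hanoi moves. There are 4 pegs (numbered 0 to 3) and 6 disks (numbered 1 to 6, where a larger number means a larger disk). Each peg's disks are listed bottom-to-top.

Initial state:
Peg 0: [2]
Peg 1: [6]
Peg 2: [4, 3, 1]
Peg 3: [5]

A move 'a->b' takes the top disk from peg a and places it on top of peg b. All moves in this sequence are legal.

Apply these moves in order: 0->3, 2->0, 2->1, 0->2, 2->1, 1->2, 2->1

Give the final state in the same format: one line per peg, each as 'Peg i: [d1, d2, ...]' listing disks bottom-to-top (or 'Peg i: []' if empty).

After move 1 (0->3):
Peg 0: []
Peg 1: [6]
Peg 2: [4, 3, 1]
Peg 3: [5, 2]

After move 2 (2->0):
Peg 0: [1]
Peg 1: [6]
Peg 2: [4, 3]
Peg 3: [5, 2]

After move 3 (2->1):
Peg 0: [1]
Peg 1: [6, 3]
Peg 2: [4]
Peg 3: [5, 2]

After move 4 (0->2):
Peg 0: []
Peg 1: [6, 3]
Peg 2: [4, 1]
Peg 3: [5, 2]

After move 5 (2->1):
Peg 0: []
Peg 1: [6, 3, 1]
Peg 2: [4]
Peg 3: [5, 2]

After move 6 (1->2):
Peg 0: []
Peg 1: [6, 3]
Peg 2: [4, 1]
Peg 3: [5, 2]

After move 7 (2->1):
Peg 0: []
Peg 1: [6, 3, 1]
Peg 2: [4]
Peg 3: [5, 2]

Answer: Peg 0: []
Peg 1: [6, 3, 1]
Peg 2: [4]
Peg 3: [5, 2]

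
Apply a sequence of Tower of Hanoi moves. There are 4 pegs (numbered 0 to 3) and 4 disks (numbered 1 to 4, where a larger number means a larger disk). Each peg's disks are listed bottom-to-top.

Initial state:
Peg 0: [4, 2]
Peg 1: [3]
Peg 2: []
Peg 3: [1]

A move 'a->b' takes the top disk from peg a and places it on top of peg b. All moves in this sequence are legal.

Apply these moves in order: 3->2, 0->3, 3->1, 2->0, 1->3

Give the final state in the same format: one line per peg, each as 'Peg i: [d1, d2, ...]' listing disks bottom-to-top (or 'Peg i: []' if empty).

Answer: Peg 0: [4, 1]
Peg 1: [3]
Peg 2: []
Peg 3: [2]

Derivation:
After move 1 (3->2):
Peg 0: [4, 2]
Peg 1: [3]
Peg 2: [1]
Peg 3: []

After move 2 (0->3):
Peg 0: [4]
Peg 1: [3]
Peg 2: [1]
Peg 3: [2]

After move 3 (3->1):
Peg 0: [4]
Peg 1: [3, 2]
Peg 2: [1]
Peg 3: []

After move 4 (2->0):
Peg 0: [4, 1]
Peg 1: [3, 2]
Peg 2: []
Peg 3: []

After move 5 (1->3):
Peg 0: [4, 1]
Peg 1: [3]
Peg 2: []
Peg 3: [2]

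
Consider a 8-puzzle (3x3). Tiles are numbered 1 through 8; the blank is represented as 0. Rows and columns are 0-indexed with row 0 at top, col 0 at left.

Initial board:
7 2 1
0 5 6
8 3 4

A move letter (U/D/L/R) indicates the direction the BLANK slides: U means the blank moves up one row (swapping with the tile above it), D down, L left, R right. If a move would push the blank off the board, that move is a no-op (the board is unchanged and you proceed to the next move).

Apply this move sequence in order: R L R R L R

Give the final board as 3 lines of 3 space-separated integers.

Answer: 7 2 1
5 6 0
8 3 4

Derivation:
After move 1 (R):
7 2 1
5 0 6
8 3 4

After move 2 (L):
7 2 1
0 5 6
8 3 4

After move 3 (R):
7 2 1
5 0 6
8 3 4

After move 4 (R):
7 2 1
5 6 0
8 3 4

After move 5 (L):
7 2 1
5 0 6
8 3 4

After move 6 (R):
7 2 1
5 6 0
8 3 4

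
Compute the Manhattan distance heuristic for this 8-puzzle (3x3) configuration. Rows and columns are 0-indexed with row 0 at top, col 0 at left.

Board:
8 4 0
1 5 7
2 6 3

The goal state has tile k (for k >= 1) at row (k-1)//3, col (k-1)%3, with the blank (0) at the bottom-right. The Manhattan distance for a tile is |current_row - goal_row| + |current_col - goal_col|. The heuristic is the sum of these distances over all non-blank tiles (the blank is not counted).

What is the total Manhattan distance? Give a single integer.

Answer: 16

Derivation:
Tile 8: at (0,0), goal (2,1), distance |0-2|+|0-1| = 3
Tile 4: at (0,1), goal (1,0), distance |0-1|+|1-0| = 2
Tile 1: at (1,0), goal (0,0), distance |1-0|+|0-0| = 1
Tile 5: at (1,1), goal (1,1), distance |1-1|+|1-1| = 0
Tile 7: at (1,2), goal (2,0), distance |1-2|+|2-0| = 3
Tile 2: at (2,0), goal (0,1), distance |2-0|+|0-1| = 3
Tile 6: at (2,1), goal (1,2), distance |2-1|+|1-2| = 2
Tile 3: at (2,2), goal (0,2), distance |2-0|+|2-2| = 2
Sum: 3 + 2 + 1 + 0 + 3 + 3 + 2 + 2 = 16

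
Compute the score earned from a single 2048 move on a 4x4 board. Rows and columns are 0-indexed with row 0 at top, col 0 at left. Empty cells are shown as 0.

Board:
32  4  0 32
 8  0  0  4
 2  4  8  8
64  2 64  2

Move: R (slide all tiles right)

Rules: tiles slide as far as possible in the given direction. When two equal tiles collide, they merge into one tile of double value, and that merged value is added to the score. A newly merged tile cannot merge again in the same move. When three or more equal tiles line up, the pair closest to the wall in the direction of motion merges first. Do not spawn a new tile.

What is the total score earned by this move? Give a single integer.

Answer: 16

Derivation:
Slide right:
row 0: [32, 4, 0, 32] -> [0, 32, 4, 32]  score +0 (running 0)
row 1: [8, 0, 0, 4] -> [0, 0, 8, 4]  score +0 (running 0)
row 2: [2, 4, 8, 8] -> [0, 2, 4, 16]  score +16 (running 16)
row 3: [64, 2, 64, 2] -> [64, 2, 64, 2]  score +0 (running 16)
Board after move:
 0 32  4 32
 0  0  8  4
 0  2  4 16
64  2 64  2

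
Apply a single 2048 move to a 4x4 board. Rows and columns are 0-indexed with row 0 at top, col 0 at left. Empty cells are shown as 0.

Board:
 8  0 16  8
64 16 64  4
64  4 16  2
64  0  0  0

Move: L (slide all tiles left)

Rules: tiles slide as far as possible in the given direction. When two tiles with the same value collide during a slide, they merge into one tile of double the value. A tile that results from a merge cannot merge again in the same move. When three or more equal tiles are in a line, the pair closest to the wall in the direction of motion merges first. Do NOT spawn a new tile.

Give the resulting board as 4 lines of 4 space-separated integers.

Answer:  8 16  8  0
64 16 64  4
64  4 16  2
64  0  0  0

Derivation:
Slide left:
row 0: [8, 0, 16, 8] -> [8, 16, 8, 0]
row 1: [64, 16, 64, 4] -> [64, 16, 64, 4]
row 2: [64, 4, 16, 2] -> [64, 4, 16, 2]
row 3: [64, 0, 0, 0] -> [64, 0, 0, 0]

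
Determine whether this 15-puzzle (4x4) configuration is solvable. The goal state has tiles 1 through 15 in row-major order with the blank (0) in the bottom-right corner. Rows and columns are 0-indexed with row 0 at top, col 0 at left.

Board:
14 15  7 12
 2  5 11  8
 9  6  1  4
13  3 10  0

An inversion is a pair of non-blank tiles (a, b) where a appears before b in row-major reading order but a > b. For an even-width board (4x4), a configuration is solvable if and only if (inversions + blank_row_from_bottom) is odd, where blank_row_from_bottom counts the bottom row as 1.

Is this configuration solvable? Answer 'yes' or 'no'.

Answer: no

Derivation:
Inversions: 67
Blank is in row 3 (0-indexed from top), which is row 1 counting from the bottom (bottom = 1).
67 + 1 = 68, which is even, so the puzzle is not solvable.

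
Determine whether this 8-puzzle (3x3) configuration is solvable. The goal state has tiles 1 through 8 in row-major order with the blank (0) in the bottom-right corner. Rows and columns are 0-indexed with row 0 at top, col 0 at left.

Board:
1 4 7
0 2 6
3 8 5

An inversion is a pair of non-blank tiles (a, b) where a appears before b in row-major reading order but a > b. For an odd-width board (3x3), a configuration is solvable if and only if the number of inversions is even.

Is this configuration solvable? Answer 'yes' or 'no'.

Inversions (pairs i<j in row-major order where tile[i] > tile[j] > 0): 9
9 is odd, so the puzzle is not solvable.

Answer: no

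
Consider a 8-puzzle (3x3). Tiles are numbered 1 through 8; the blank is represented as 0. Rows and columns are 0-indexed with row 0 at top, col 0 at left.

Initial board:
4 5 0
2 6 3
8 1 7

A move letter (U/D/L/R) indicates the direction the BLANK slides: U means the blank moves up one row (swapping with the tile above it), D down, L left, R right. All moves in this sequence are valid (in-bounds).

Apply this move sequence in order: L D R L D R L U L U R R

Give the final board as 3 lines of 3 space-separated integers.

After move 1 (L):
4 0 5
2 6 3
8 1 7

After move 2 (D):
4 6 5
2 0 3
8 1 7

After move 3 (R):
4 6 5
2 3 0
8 1 7

After move 4 (L):
4 6 5
2 0 3
8 1 7

After move 5 (D):
4 6 5
2 1 3
8 0 7

After move 6 (R):
4 6 5
2 1 3
8 7 0

After move 7 (L):
4 6 5
2 1 3
8 0 7

After move 8 (U):
4 6 5
2 0 3
8 1 7

After move 9 (L):
4 6 5
0 2 3
8 1 7

After move 10 (U):
0 6 5
4 2 3
8 1 7

After move 11 (R):
6 0 5
4 2 3
8 1 7

After move 12 (R):
6 5 0
4 2 3
8 1 7

Answer: 6 5 0
4 2 3
8 1 7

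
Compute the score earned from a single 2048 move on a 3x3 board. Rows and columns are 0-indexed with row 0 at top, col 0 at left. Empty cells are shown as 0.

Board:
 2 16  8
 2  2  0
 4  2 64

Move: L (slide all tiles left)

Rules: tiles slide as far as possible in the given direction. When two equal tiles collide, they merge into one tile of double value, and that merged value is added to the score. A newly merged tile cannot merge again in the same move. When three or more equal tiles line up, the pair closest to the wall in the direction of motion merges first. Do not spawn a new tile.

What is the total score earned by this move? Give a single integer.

Slide left:
row 0: [2, 16, 8] -> [2, 16, 8]  score +0 (running 0)
row 1: [2, 2, 0] -> [4, 0, 0]  score +4 (running 4)
row 2: [4, 2, 64] -> [4, 2, 64]  score +0 (running 4)
Board after move:
 2 16  8
 4  0  0
 4  2 64

Answer: 4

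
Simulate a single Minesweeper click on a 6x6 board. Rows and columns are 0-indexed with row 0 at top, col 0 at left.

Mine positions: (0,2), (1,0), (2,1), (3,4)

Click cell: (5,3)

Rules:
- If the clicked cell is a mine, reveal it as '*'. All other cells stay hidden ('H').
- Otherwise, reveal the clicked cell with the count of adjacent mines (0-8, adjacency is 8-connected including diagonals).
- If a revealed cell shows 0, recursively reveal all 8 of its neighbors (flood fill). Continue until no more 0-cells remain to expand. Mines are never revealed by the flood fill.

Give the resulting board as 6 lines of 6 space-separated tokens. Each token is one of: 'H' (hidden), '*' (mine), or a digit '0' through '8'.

H H H H H H
H H H H H H
H H H H H H
1 1 1 1 H H
0 0 0 1 1 1
0 0 0 0 0 0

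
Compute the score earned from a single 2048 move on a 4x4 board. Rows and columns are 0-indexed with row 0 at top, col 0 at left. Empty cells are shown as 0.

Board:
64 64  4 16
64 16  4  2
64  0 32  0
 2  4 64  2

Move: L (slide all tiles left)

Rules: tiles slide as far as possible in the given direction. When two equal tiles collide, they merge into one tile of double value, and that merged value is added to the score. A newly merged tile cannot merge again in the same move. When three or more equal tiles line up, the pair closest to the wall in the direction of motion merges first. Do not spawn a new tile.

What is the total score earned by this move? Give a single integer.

Answer: 128

Derivation:
Slide left:
row 0: [64, 64, 4, 16] -> [128, 4, 16, 0]  score +128 (running 128)
row 1: [64, 16, 4, 2] -> [64, 16, 4, 2]  score +0 (running 128)
row 2: [64, 0, 32, 0] -> [64, 32, 0, 0]  score +0 (running 128)
row 3: [2, 4, 64, 2] -> [2, 4, 64, 2]  score +0 (running 128)
Board after move:
128   4  16   0
 64  16   4   2
 64  32   0   0
  2   4  64   2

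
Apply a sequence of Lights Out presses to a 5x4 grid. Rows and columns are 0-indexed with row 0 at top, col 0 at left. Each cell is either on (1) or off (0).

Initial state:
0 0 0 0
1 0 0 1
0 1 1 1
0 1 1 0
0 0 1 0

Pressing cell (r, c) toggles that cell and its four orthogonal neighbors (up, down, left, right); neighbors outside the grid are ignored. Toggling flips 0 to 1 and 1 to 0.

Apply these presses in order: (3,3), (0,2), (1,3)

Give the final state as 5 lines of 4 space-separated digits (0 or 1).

Answer: 0 1 1 0
1 0 0 0
0 1 1 1
0 1 0 1
0 0 1 1

Derivation:
After press 1 at (3,3):
0 0 0 0
1 0 0 1
0 1 1 0
0 1 0 1
0 0 1 1

After press 2 at (0,2):
0 1 1 1
1 0 1 1
0 1 1 0
0 1 0 1
0 0 1 1

After press 3 at (1,3):
0 1 1 0
1 0 0 0
0 1 1 1
0 1 0 1
0 0 1 1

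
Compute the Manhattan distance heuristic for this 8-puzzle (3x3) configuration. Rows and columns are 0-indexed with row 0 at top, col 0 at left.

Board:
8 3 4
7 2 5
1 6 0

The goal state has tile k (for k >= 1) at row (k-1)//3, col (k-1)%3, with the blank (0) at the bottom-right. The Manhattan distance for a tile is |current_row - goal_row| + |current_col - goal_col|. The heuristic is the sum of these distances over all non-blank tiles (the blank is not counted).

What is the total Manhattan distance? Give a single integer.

Answer: 14

Derivation:
Tile 8: (0,0)->(2,1) = 3
Tile 3: (0,1)->(0,2) = 1
Tile 4: (0,2)->(1,0) = 3
Tile 7: (1,0)->(2,0) = 1
Tile 2: (1,1)->(0,1) = 1
Tile 5: (1,2)->(1,1) = 1
Tile 1: (2,0)->(0,0) = 2
Tile 6: (2,1)->(1,2) = 2
Sum: 3 + 1 + 3 + 1 + 1 + 1 + 2 + 2 = 14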